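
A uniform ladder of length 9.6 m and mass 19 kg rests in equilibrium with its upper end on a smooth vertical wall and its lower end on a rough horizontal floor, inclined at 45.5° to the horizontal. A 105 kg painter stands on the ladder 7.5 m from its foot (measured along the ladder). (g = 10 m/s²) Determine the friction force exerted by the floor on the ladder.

Torques about the foot: N_wall · 9.6 sin 45.5° = 19×10×4.8 cos 45.5° + 105×10×7.5 cos 45.5° → N_wall = 899.48 N.
ΣF_x = 0: f_floor = N_wall = 899.48 N.

f ≈ 899 N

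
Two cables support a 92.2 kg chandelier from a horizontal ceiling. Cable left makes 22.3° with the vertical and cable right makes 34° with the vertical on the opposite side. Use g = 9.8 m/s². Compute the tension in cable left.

T_left ≈ 607 N

Angles from the horizontal: cable left is 90° − 22.3° = 67.7°, cable right is 90° − 34° = 56°.
Weight W = 92.2 × 9.8 = 903.6 N acts straight down.
Horizontal: T_left cos 67.7° = T_right cos 56°  →  T_right = 0.6786 T_left.
Vertical: T_left sin 67.7° + T_right sin 56° = 903.6.
Substituting the horizontal relation into the vertical equation gives 1.488 T_left = 903.6, so T_left = 607.3 N.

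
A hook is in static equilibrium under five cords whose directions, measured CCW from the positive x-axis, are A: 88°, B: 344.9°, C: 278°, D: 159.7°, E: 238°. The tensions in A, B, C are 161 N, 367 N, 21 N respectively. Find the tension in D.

Resolve: ΣF_x = 161 cos 88° + 367 cos 344.9° + 21 cos 278° + T_D cos 159.7° + T_E cos 238° = 0.
        ΣF_y = 161 sin 88° + 367 sin 344.9° + 21 sin 278° + T_D sin 159.7° + T_E sin 238° = 0.
The known terms sum to (362.9, 44.5) N, so -0.9379 T_D − 0.5299 T_E = -362.9 and 0.3469 T_D − 0.8480 T_E = -44.5.
Solving simultaneously: T_D = 290.2 N, T_E = 171.2 N.

T_D ≈ 290 N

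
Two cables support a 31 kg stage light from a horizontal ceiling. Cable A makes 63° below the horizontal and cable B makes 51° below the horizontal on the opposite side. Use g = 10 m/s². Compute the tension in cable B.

Weight W = 31 × 10 = 310 N acts straight down.
Horizontal: T_A cos 63° = T_B cos 51°  →  T_A = 1.386 T_B.
Vertical: T_A sin 63° + T_B sin 51° = 310.
Substituting the horizontal relation into the vertical equation gives 2.012 T_B = 310, so T_B = 154.1 N.

T_B ≈ 154 N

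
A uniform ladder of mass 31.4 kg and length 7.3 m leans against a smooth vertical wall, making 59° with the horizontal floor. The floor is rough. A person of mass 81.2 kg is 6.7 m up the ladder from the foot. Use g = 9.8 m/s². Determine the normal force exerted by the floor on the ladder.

ΣF_y = 0: N_floor = 31.4×9.8 + 81.2×9.8 = 1103.5 N.

N_floor ≈ 1100 N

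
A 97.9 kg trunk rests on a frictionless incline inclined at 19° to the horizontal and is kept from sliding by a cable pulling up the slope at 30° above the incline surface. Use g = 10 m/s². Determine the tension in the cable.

T ≈ 368 N

Take axes along and perpendicular to the incline. Weight components: W sin 19° = 318.7 N down-slope, W cos 19° = 925.7 N into the surface.
Along incline: T cos 30° = W sin 19° → T = 368 N.
Perpendicular: N = W cos 19° − T sin 30° = 741.6 N.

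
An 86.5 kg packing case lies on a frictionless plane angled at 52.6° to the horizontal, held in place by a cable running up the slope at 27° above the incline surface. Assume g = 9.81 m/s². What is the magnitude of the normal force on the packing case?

N ≈ 172 N

Take axes along and perpendicular to the incline. Weight components: W sin 52.6° = 674.1 N down-slope, W cos 52.6° = 515.4 N into the surface.
Along incline: T cos 27° = W sin 52.6° → T = 756.6 N.
Perpendicular: N = W cos 52.6° − T sin 27° = 171.9 N.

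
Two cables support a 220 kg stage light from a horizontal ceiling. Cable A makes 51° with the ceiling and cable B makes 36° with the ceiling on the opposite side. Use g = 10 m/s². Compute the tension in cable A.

Weight W = 220 × 10 = 2200 N acts straight down.
Horizontal: T_A cos 51° = T_B cos 36°  →  T_B = 0.7779 T_A.
Vertical: T_A sin 51° + T_B sin 36° = 2200.
Substituting the horizontal relation into the vertical equation gives 1.234 T_A = 2200, so T_A = 1782 N.

T_A ≈ 1780 N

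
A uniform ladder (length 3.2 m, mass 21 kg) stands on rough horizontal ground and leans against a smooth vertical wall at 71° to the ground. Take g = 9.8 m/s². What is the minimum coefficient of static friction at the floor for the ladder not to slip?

μ_min ≈ 0.172

ΣF_y = 0: N_floor = 21×9.8 = 205.8 N.
Torques about the foot: N_wall · 3.2 sin 71° = 21×9.8×1.6 cos 71° → N_wall = 35.431 N.
ΣF_x = 0: f_floor = N_wall = 35.431 N.
μ_min = f_floor / N_floor = 35.431 / 205.8 = 0.1722.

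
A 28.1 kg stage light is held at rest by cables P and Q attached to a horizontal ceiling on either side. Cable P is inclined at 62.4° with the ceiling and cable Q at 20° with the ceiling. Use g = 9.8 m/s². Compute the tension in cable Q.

T_Q ≈ 129 N

Weight W = 28.1 × 9.8 = 275.4 N acts straight down.
Horizontal: T_P cos 62.4° = T_Q cos 20°  →  T_P = 2.028 T_Q.
Vertical: T_P sin 62.4° + T_Q sin 20° = 275.4.
Substituting the horizontal relation into the vertical equation gives 2.139 T_Q = 275.4, so T_Q = 128.7 N.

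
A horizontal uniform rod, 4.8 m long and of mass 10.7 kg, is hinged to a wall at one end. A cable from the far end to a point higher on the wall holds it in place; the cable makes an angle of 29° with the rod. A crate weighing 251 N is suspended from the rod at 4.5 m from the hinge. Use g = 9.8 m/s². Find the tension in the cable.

T ≈ 594 N

Take torques about the hinge: T sin 29° · 4.8 = 10.7×9.8×2.4 + 251×4.5 = 1381.2 N·m.
So T = 1381.2 / (0.4848 × 4.8) = 593.52 N.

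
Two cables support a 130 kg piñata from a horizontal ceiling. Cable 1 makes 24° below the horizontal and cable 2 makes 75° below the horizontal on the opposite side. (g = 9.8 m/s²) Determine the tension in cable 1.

T_1 ≈ 334 N

Weight W = 130 × 9.8 = 1274 N acts straight down.
Horizontal: T_1 cos 24° = T_2 cos 75°  →  T_2 = 3.53 T_1.
Vertical: T_1 sin 24° + T_2 sin 75° = 1274.
Substituting the horizontal relation into the vertical equation gives 3.816 T_1 = 1274, so T_1 = 333.8 N.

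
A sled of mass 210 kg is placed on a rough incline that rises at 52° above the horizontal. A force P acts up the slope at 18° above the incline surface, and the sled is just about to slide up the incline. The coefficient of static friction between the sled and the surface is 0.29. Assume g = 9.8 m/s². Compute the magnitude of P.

On the verge of sliding up the incline, friction equals μN and acts down the slope.
Perpendicular: N + P sin 18° = W cos 52° = 1267 N.
Along incline: P cos 18° = W sin 52° + μN  with W sin 52° = 1622 N.
Solving the pair for P and N: P = 1911 N, N = 676.4 N (and f = μN = 196.1 N).

P ≈ 1910 N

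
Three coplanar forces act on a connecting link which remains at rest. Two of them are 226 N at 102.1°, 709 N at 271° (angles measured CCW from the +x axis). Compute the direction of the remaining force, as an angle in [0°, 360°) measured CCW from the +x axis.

Sum the known components: ΣF_x = -35 N, ΣF_y = -487.9 N.
For equilibrium the remaining force must supply (−ΣF_x, −ΣF_y) = (35, 487.9) N.
Magnitude = √((35)² + (487.9)²) = 489.2 N; direction = atan2(487.9, 35) = 85.9°.

θ ≈ 85.9°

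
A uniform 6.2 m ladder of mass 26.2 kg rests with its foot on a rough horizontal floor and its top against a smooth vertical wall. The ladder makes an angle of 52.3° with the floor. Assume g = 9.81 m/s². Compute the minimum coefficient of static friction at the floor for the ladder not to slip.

μ_min ≈ 0.386

ΣF_y = 0: N_floor = 26.2×9.81 = 257.02 N.
Torques about the foot: N_wall · 6.2 sin 52.3° = 26.2×9.81×3.1 cos 52.3° → N_wall = 99.325 N.
ΣF_x = 0: f_floor = N_wall = 99.325 N.
μ_min = f_floor / N_floor = 99.325 / 257.02 = 0.3864.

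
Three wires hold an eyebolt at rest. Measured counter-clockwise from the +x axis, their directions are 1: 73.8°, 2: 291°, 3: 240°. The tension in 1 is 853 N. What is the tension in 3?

T_3 ≈ 664 N

Resolve: ΣF_x = 853 cos 73.8° + T_2 cos 291° + T_3 cos 240° = 0.
        ΣF_y = 853 sin 73.8° + T_2 sin 291° + T_3 sin 240° = 0.
The known terms sum to (238, 819.1) N, so 0.3584 T_2 − 0.5000 T_3 = -238 and -0.9336 T_2 − 0.8660 T_3 = -819.1.
Solving simultaneously: T_2 = 261.8 N, T_3 = 663.6 N.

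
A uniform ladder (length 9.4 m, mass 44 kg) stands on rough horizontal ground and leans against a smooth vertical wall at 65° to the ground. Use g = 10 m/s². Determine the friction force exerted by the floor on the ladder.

Torques about the foot: N_wall · 9.4 sin 65° = 44×10×4.7 cos 65° → N_wall = 102.59 N.
ΣF_x = 0: f_floor = N_wall = 102.59 N.

f ≈ 103 N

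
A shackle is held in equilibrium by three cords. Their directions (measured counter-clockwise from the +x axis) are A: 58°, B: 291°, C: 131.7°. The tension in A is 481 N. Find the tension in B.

T_B ≈ 1310 N

Resolve: ΣF_x = 481 cos 58° + T_B cos 291° + T_C cos 131.7° = 0.
        ΣF_y = 481 sin 58° + T_B sin 291° + T_C sin 131.7° = 0.
The known terms sum to (254.9, 407.9) N, so 0.3584 T_B − 0.6652 T_C = -254.9 and -0.9336 T_B + 0.7466 T_C = -407.9.
Solving simultaneously: T_B = 1306 N, T_C = 1087 N.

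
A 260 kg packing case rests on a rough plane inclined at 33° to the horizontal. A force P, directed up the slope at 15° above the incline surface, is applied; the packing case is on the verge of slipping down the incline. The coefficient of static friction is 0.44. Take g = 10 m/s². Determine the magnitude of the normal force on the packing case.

N ≈ 2040 N

On the verge of sliding down the incline, friction equals μN and acts up the slope.
Perpendicular: N + P sin 15° = W cos 33° = 2181 N.
Along incline: P cos 15° + μN = W sin 33° with W sin 33° = 1416 N.
Solving the pair for P and N: P = 535.9 N, N = 2042 N (and f = μN = 898.4 N).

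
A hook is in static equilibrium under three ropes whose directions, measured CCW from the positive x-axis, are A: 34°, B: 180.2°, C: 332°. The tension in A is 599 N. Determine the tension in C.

Resolve: ΣF_x = 599 cos 34° + T_B cos 180.2° + T_C cos 332° = 0.
        ΣF_y = 599 sin 34° + T_B sin 180.2° + T_C sin 332° = 0.
The known terms sum to (496.6, 335) N, so -1.0000 T_B + 0.8829 T_C = -496.6 and -0.0035 T_B − 0.4695 T_C = -335.
Solving simultaneously: T_B = 1119 N, T_C = 705.2 N.

T_C ≈ 705 N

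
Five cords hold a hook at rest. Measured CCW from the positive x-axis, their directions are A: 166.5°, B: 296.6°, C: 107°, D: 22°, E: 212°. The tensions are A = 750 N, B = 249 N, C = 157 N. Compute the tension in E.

T_E ≈ 1980 N

Resolve: ΣF_x = 750 cos 166.5° + 249 cos 296.6° + 157 cos 107° + T_D cos 22° + T_E cos 212° = 0.
        ΣF_y = 750 sin 166.5° + 249 sin 296.6° + 157 sin 107° + T_D sin 22° + T_E sin 212° = 0.
The known terms sum to (-663.7, 102.6) N, so 0.9272 T_D − 0.8480 T_E = 663.7 and 0.3746 T_D − 0.5299 T_E = -102.6.
Solving simultaneously: T_D = 2526 N, T_E = 1979 N.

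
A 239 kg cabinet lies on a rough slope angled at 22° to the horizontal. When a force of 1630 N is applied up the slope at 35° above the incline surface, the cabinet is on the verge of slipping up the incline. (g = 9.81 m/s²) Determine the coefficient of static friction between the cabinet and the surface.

μ ≈ 0.369

On the verge of sliding up the incline, friction is at its maximum μN and acts down the slope.
Perpendicular to incline: N = W cos 22° − P sin 35° = 2174 − 934.9 = 1239 N.
Along incline: P cos 35° − μN = W sin 22° → μ = −(W sin 22° − P cos 35°) / N = 0.3688.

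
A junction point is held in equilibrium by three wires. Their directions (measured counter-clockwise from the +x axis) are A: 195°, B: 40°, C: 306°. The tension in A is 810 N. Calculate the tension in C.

T_C ≈ 343 N

Resolve: ΣF_x = 810 cos 195° + T_B cos 40° + T_C cos 306° = 0.
        ΣF_y = 810 sin 195° + T_B sin 40° + T_C sin 306° = 0.
The known terms sum to (-782.4, -209.6) N, so 0.7660 T_B + 0.5878 T_C = 782.4 and 0.6428 T_B − 0.8090 T_C = 209.6.
Solving simultaneously: T_B = 758 N, T_C = 343.2 N.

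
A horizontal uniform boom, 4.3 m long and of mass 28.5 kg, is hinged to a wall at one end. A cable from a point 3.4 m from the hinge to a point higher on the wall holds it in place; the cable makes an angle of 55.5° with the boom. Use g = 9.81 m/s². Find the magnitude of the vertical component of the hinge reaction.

Take torques about the hinge: T sin 55.5° · 3.4 = 28.5×9.81×2.15 = 601.11 N·m.
So T = 601.11 / (0.8241 × 3.4) = 214.53 N.
ΣF_y = 0: H_y = (28.5×9.81) − T sin 55.5° = 279.59 − 176.8 = 102.79 N.

|H_y| ≈ 103 N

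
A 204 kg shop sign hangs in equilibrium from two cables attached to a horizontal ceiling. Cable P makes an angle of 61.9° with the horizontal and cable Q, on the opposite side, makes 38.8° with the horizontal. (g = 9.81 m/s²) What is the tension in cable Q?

T_Q ≈ 959 N

Weight W = 204 × 9.81 = 2001 N acts straight down.
Horizontal: T_P cos 61.9° = T_Q cos 38.8°  →  T_P = 1.655 T_Q.
Vertical: T_P sin 61.9° + T_Q sin 38.8° = 2001.
Substituting the horizontal relation into the vertical equation gives 2.086 T_Q = 2001, so T_Q = 959.3 N.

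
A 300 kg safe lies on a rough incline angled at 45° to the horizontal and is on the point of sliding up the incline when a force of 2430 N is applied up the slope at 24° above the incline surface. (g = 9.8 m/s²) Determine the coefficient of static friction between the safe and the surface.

On the verge of sliding up the incline, friction is at its maximum μN and acts down the slope.
Perpendicular to incline: N = W cos 45° − P sin 24° = 2079 − 988.4 = 1091 N.
Along incline: P cos 24° − μN = W sin 45° → μ = −(W sin 45° − P cos 24°) / N = 0.1293.

μ ≈ 0.129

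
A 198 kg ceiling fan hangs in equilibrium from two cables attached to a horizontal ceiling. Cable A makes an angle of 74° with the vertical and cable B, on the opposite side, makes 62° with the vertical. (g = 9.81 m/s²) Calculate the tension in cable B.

T_B ≈ 2690 N

Angles from the horizontal: cable A is 90° − 74° = 16°, cable B is 90° − 62° = 28°.
Weight W = 198 × 9.81 = 1942 N acts straight down.
Horizontal: T_A cos 16° = T_B cos 28°  →  T_A = 0.9185 T_B.
Vertical: T_A sin 16° + T_B sin 28° = 1942.
Substituting the horizontal relation into the vertical equation gives 0.7227 T_B = 1942, so T_B = 2688 N.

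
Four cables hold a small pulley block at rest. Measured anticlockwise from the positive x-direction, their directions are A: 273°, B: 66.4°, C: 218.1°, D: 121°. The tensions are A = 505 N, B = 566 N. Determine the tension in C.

T_C ≈ 226 N

Resolve: ΣF_x = 505 cos 273° + 566 cos 66.4° + T_C cos 218.1° + T_D cos 121° = 0.
        ΣF_y = 505 sin 273° + 566 sin 66.4° + T_C sin 218.1° + T_D sin 121° = 0.
The known terms sum to (253, 14.35) N, so -0.7869 T_C − 0.5150 T_D = -253 and -0.6170 T_C + 0.8572 T_D = -14.35.
Solving simultaneously: T_C = 226 N, T_D = 146 N.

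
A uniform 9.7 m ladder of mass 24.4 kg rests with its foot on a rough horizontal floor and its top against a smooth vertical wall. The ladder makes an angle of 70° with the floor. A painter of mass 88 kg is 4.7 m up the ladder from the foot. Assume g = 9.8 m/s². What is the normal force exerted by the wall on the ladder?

Torques about the foot: N_wall · 9.7 sin 70° = 24.4×9.8×4.85 cos 70° + 88×9.8×4.7 cos 70° → N_wall = 195.61 N.

N_wall ≈ 196 N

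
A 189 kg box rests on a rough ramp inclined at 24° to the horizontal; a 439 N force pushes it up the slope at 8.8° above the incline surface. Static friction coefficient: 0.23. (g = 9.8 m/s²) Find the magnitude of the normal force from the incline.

Axes along / perpendicular to the incline. W sin 24° = 753.4 N down-slope; W cos 24° = 1692 N into the surface.
Perpendicular: N = W cos 24° − P sin 8.8° = 1692 − 67.16 = 1625 N.
Along incline: P cos 8.8° + f = W sin 24° (friction acts up-slope) → f = 753.4 − 433.8 = 319.5 N.
|f| = 319.5 N ≤ μN = 373.7 N, so the box is indeed static.

N ≈ 1620 N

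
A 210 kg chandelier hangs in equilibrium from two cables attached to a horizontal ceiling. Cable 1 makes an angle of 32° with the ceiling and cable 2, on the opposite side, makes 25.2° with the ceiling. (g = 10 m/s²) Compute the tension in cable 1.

Weight W = 210 × 10 = 2100 N acts straight down.
Horizontal: T_1 cos 32° = T_2 cos 25.2°  →  T_2 = 0.9372 T_1.
Vertical: T_1 sin 32° + T_2 sin 25.2° = 2100.
Substituting the horizontal relation into the vertical equation gives 0.929 T_1 = 2100, so T_1 = 2261 N.

T_1 ≈ 2260 N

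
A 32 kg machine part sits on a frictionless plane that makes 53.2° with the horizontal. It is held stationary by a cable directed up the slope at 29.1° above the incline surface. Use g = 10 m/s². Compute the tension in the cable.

Take axes along and perpendicular to the incline. Weight components: W sin 53.2° = 256.2 N down-slope, W cos 53.2° = 191.7 N into the surface.
Along incline: T cos 29.1° = W sin 53.2° → T = 293.3 N.
Perpendicular: N = W cos 53.2° − T sin 29.1° = 49.07 N.

T ≈ 293 N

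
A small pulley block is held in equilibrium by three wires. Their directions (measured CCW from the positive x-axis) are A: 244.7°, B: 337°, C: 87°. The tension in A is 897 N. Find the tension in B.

Resolve: ΣF_x = 897 cos 244.7° + T_B cos 337° + T_C cos 87° = 0.
        ΣF_y = 897 sin 244.7° + T_B sin 337° + T_C sin 87° = 0.
The known terms sum to (-383.3, -811) N, so 0.9205 T_B + 0.0523 T_C = 383.3 and -0.3907 T_B + 0.9986 T_C = 811.
Solving simultaneously: T_B = 362.2 N, T_C = 953.8 N.

T_B ≈ 362 N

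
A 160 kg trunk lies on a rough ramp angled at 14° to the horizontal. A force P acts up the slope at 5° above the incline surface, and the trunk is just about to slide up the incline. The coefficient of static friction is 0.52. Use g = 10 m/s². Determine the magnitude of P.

On the verge of sliding up the incline, friction equals μN and acts down the slope.
Perpendicular: N + P sin 5° = W cos 14° = 1552 N.
Along incline: P cos 5° = W sin 14° + μN  with W sin 14° = 387.1 N.
Solving the pair for P and N: P = 1147 N, N = 1453 N (and f = μN = 755.3 N).

P ≈ 1150 N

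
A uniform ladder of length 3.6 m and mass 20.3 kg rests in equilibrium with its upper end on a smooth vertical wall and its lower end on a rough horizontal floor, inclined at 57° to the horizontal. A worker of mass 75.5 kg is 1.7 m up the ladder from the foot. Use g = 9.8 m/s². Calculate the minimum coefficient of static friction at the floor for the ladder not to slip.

ΣF_y = 0: N_floor = 20.3×9.8 + 75.5×9.8 = 938.84 N.
Torques about the foot: N_wall · 3.6 sin 57° = 20.3×9.8×1.8 cos 57° + 75.5×9.8×1.7 cos 57° → N_wall = 291.5 N.
ΣF_x = 0: f_floor = N_wall = 291.5 N.
μ_min = f_floor / N_floor = 291.5 / 938.84 = 0.3105.

μ_min ≈ 0.310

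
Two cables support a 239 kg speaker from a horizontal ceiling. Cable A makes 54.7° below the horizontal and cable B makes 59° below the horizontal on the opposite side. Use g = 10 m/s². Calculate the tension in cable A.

Weight W = 239 × 10 = 2390 N acts straight down.
Horizontal: T_A cos 54.7° = T_B cos 59°  →  T_B = 1.122 T_A.
Vertical: T_A sin 54.7° + T_B sin 59° = 2390.
Substituting the horizontal relation into the vertical equation gives 1.778 T_A = 2390, so T_A = 1344 N.

T_A ≈ 1340 N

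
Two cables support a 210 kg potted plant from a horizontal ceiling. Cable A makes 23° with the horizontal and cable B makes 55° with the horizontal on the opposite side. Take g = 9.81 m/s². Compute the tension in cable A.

Weight W = 210 × 9.81 = 2060 N acts straight down.
Horizontal: T_A cos 23° = T_B cos 55°  →  T_B = 1.605 T_A.
Vertical: T_A sin 23° + T_B sin 55° = 2060.
Substituting the horizontal relation into the vertical equation gives 1.705 T_A = 2060, so T_A = 1208 N.

T_A ≈ 1210 N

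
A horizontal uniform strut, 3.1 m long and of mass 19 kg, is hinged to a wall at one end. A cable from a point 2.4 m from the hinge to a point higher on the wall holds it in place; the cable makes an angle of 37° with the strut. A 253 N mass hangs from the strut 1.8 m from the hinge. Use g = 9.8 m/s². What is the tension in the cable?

T ≈ 515 N

Take torques about the hinge: T sin 37° · 2.4 = 19×9.8×1.55 + 253×1.8 = 744.01 N·m.
So T = 744.01 / (0.6018 × 2.4) = 515.12 N.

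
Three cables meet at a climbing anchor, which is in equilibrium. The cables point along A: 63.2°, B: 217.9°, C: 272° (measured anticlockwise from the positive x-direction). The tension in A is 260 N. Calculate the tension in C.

T_C ≈ 137 N

Resolve: ΣF_x = 260 cos 63.2° + T_B cos 217.9° + T_C cos 272° = 0.
        ΣF_y = 260 sin 63.2° + T_B sin 217.9° + T_C sin 272° = 0.
The known terms sum to (117.2, 232.1) N, so -0.7891 T_B + 0.0349 T_C = -117.2 and -0.6143 T_B − 0.9994 T_C = -232.1.
Solving simultaneously: T_B = 154.6 N, T_C = 137.2 N.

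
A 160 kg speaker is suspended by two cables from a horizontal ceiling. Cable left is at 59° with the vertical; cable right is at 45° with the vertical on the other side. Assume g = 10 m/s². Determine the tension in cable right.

Angles from the horizontal: cable left is 90° − 59° = 31°, cable right is 90° − 45° = 45°.
Weight W = 160 × 10 = 1600 N acts straight down.
Horizontal: T_left cos 31° = T_right cos 45°  →  T_left = 0.8249 T_right.
Vertical: T_left sin 31° + T_right sin 45° = 1600.
Substituting the horizontal relation into the vertical equation gives 1.132 T_right = 1600, so T_right = 1413 N.

T_right ≈ 1410 N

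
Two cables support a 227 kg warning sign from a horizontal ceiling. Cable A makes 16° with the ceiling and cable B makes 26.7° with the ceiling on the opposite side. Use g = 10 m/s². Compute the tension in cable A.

T_A ≈ 2990 N

Weight W = 227 × 10 = 2270 N acts straight down.
Horizontal: T_A cos 16° = T_B cos 26.7°  →  T_B = 1.076 T_A.
Vertical: T_A sin 16° + T_B sin 26.7° = 2270.
Substituting the horizontal relation into the vertical equation gives 0.7591 T_A = 2270, so T_A = 2990 N.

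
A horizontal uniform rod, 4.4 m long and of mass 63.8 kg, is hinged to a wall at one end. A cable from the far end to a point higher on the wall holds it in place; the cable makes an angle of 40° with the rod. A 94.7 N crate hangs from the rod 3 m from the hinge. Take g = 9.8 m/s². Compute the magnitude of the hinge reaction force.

|H| ≈ 565 N

Take torques about the hinge: T sin 40° · 4.4 = 63.8×9.8×2.2 + 94.7×3 = 1659.6 N·m.
So T = 1659.6 / (0.6428 × 4.4) = 586.8 N.
ΣF_x = 0: H_x = T cos 40° = 449.52 N.
ΣF_y = 0: H_y = (63.8×9.8 + 94.7) − T sin 40° = 719.94 − 377.19 = 342.75 N.
|H| = √(H_x² + H_y²) = √((449.52)² + (342.75)²) = 565.28 N.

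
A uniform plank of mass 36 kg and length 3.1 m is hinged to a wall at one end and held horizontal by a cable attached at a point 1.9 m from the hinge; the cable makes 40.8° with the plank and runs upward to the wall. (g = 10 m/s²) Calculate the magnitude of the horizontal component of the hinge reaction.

Take torques about the hinge: T sin 40.8° · 1.9 = 36×10×1.55 = 558 N·m.
So T = 558 / (0.6534 × 1.9) = 449.46 N.
ΣF_x = 0: H_x = T cos 40.8° = 340.24 N.

H_x ≈ 340 N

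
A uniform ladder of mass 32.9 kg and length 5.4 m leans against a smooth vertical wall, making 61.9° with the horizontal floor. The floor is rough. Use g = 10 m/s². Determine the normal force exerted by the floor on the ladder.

N_floor ≈ 329 N

ΣF_y = 0: N_floor = 32.9×10 = 329 N.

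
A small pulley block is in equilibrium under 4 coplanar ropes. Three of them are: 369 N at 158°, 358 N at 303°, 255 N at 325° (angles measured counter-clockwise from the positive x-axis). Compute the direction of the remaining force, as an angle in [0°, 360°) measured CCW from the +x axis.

θ ≈ 101°

Sum the known components: ΣF_x = 61.73 N, ΣF_y = -308.3 N.
For equilibrium the remaining force must supply (−ΣF_x, −ΣF_y) = (-61.73, 308.3) N.
Magnitude = √((-61.73)² + (308.3)²) = 314.4 N; direction = atan2(308.3, -61.73) = 101.3°.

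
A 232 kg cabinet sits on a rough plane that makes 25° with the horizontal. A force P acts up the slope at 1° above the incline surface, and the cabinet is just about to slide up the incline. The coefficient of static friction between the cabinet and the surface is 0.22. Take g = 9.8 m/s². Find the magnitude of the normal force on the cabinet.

N ≈ 2040 N

On the verge of sliding up the incline, friction equals μN and acts down the slope.
Perpendicular: N + P sin 1° = W cos 25° = 2061 N.
Along incline: P cos 1° = W sin 25° + μN  with W sin 25° = 960.9 N.
Solving the pair for P and N: P = 1409 N, N = 2036 N (and f = μN = 447.9 N).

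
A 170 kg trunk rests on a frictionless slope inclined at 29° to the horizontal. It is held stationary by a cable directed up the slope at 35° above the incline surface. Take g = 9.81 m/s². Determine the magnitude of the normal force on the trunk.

Take axes along and perpendicular to the incline. Weight components: W sin 29° = 808.5 N down-slope, W cos 29° = 1459 N into the surface.
Along incline: T cos 35° = W sin 29° → T = 987 N.
Perpendicular: N = W cos 29° − T sin 35° = 892.5 N.

N ≈ 892 N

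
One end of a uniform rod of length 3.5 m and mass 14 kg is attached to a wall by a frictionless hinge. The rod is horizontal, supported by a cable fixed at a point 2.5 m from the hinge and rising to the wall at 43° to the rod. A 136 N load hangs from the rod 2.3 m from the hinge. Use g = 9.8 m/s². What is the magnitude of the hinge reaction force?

|H| ≈ 243 N

Take torques about the hinge: T sin 43° · 2.5 = 14×9.8×1.75 + 136×2.3 = 552.9 N·m.
So T = 552.9 / (0.6820 × 2.5) = 324.28 N.
ΣF_x = 0: H_x = T cos 43° = 237.17 N.
ΣF_y = 0: H_y = (14×9.8 + 136) − T sin 43° = 273.2 − 221.16 = 52.04 N.
|H| = √(H_x² + H_y²) = √((237.17)² + (52.04)²) = 242.81 N.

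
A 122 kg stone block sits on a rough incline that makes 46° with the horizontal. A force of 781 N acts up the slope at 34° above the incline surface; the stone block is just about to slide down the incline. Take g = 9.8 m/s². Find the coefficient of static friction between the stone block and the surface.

On the verge of sliding down the incline, friction is at its maximum μN and acts up the slope.
Perpendicular to incline: N = W cos 46° − P sin 34° = 830.5 − 436.7 = 393.8 N.
Along incline: P cos 34° + μN = W sin 46° → μ = (W sin 46° − P cos 34°) / N = 0.5398.

μ ≈ 0.540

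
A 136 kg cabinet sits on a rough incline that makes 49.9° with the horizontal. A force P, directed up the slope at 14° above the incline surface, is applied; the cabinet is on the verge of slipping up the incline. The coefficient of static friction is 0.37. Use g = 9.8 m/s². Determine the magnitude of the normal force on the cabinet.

On the verge of sliding up the incline, friction equals μN and acts down the slope.
Perpendicular: N + P sin 14° = W cos 49.9° = 858.5 N.
Along incline: P cos 14° = W sin 49.9° + μN  with W sin 49.9° = 1019 N.
Solving the pair for P and N: P = 1262 N, N = 553.3 N (and f = μN = 204.7 N).

N ≈ 553 N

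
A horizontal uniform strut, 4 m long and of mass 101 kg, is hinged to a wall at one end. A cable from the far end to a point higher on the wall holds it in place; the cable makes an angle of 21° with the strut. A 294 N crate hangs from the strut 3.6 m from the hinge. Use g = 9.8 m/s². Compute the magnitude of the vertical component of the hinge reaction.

Take torques about the hinge: T sin 21° · 4 = 101×9.8×2 + 294×3.6 = 3038 N·m.
So T = 3038 / (0.3584 × 4) = 2119.3 N.
ΣF_y = 0: H_y = (101×9.8 + 294) − T sin 21° = 1283.8 − 759.5 = 524.3 N.

|H_y| ≈ 524 N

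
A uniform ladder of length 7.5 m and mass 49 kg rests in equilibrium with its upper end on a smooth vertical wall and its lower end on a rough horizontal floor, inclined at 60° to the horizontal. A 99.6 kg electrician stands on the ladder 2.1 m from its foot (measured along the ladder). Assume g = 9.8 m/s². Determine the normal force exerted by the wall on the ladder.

Torques about the foot: N_wall · 7.5 sin 60° = 49×9.8×3.75 cos 60° + 99.6×9.8×2.1 cos 60° → N_wall = 296.41 N.

N_wall ≈ 296 N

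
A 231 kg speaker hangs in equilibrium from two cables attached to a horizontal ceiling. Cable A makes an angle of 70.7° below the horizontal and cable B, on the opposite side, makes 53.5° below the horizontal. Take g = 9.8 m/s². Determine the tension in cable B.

T_B ≈ 905 N

Weight W = 231 × 9.8 = 2264 N acts straight down.
Horizontal: T_A cos 70.7° = T_B cos 53.5°  →  T_A = 1.8 T_B.
Vertical: T_A sin 70.7° + T_B sin 53.5° = 2264.
Substituting the horizontal relation into the vertical equation gives 2.502 T_B = 2264, so T_B = 904.7 N.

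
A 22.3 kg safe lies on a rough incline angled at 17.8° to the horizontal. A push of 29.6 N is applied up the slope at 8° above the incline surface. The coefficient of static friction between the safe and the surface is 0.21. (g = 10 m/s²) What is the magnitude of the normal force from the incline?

Axes along / perpendicular to the incline. W sin 17.8° = 68.17 N down-slope; W cos 17.8° = 212.3 N into the surface.
Perpendicular: N = W cos 17.8° − P sin 8° = 212.3 − 4.12 = 208.2 N.
Along incline: P cos 8° + f = W sin 17.8° (friction acts up-slope) → f = 68.17 − 29.31 = 38.86 N.
|f| = 38.86 N ≤ μN = 43.72 N, so the safe is indeed static.

N ≈ 208 N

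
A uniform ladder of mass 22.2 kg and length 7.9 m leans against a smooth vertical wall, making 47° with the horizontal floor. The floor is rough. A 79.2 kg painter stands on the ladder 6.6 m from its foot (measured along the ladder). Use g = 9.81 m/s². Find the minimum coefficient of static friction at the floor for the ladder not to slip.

ΣF_y = 0: N_floor = 22.2×9.81 + 79.2×9.81 = 994.73 N.
Torques about the foot: N_wall · 7.9 sin 47° = 22.2×9.81×3.95 cos 47° + 79.2×9.81×6.6 cos 47° → N_wall = 706.84 N.
ΣF_x = 0: f_floor = N_wall = 706.84 N.
μ_min = f_floor / N_floor = 706.84 / 994.73 = 0.7106.

μ_min ≈ 0.711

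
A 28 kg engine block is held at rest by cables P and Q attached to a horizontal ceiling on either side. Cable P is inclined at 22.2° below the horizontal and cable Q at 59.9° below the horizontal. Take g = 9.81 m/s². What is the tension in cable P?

T_P ≈ 139 N

Weight W = 28 × 9.81 = 274.7 N acts straight down.
Horizontal: T_P cos 22.2° = T_Q cos 59.9°  →  T_Q = 1.846 T_P.
Vertical: T_P sin 22.2° + T_Q sin 59.9° = 274.7.
Substituting the horizontal relation into the vertical equation gives 1.975 T_P = 274.7, so T_P = 139.1 N.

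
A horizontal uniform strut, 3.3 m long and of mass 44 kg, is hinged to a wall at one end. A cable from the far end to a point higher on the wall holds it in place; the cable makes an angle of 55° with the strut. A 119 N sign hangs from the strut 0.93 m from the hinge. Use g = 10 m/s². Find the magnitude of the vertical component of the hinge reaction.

|H_y| ≈ 305 N

Take torques about the hinge: T sin 55° · 3.3 = 44×10×1.65 + 119×0.93 = 836.67 N·m.
So T = 836.67 / (0.8192 × 3.3) = 309.51 N.
ΣF_y = 0: H_y = (44×10 + 119) − T sin 55° = 559 − 253.54 = 305.46 N.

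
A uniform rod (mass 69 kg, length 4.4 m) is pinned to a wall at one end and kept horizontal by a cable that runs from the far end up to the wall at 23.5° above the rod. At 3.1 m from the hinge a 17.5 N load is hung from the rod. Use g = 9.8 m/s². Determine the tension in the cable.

Take torques about the hinge: T sin 23.5° · 4.4 = 69×9.8×2.2 + 17.5×3.1 = 1541.9 N·m.
So T = 1541.9 / (0.3987 × 4.4) = 878.82 N.

T ≈ 879 N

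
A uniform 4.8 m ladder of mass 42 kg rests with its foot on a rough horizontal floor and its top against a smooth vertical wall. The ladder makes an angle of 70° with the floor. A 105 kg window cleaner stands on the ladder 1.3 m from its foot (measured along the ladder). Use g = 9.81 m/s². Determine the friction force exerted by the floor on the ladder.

f ≈ 177 N

Torques about the foot: N_wall · 4.8 sin 70° = 42×9.81×2.4 cos 70° + 105×9.81×1.3 cos 70° → N_wall = 176.52 N.
ΣF_x = 0: f_floor = N_wall = 176.52 N.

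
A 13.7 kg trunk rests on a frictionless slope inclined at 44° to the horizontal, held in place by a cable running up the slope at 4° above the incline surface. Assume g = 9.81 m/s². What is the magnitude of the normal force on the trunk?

N ≈ 90.1 N

Take axes along and perpendicular to the incline. Weight components: W sin 44° = 93.36 N down-slope, W cos 44° = 96.68 N into the surface.
Along incline: T cos 4° = W sin 44° → T = 93.59 N.
Perpendicular: N = W cos 44° − T sin 4° = 90.15 N.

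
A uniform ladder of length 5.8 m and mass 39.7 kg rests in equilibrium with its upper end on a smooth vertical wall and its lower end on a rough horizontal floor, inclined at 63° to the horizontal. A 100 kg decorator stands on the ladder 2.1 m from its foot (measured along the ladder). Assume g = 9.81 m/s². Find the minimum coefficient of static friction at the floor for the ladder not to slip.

ΣF_y = 0: N_floor = 39.7×9.81 + 100×9.81 = 1370.5 N.
Torques about the foot: N_wall · 5.8 sin 63° = 39.7×9.81×2.9 cos 63° + 100×9.81×2.1 cos 63° → N_wall = 280.2 N.
ΣF_x = 0: f_floor = N_wall = 280.2 N.
μ_min = f_floor / N_floor = 280.2 / 1370.5 = 0.2045.

μ_min ≈ 0.204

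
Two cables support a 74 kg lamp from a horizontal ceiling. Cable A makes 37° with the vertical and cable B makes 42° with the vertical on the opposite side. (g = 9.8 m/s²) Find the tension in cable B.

T_B ≈ 445 N

Angles from the horizontal: cable A is 90° − 37° = 53°, cable B is 90° − 42° = 48°.
Weight W = 74 × 9.8 = 725.2 N acts straight down.
Horizontal: T_A cos 53° = T_B cos 48°  →  T_A = 1.112 T_B.
Vertical: T_A sin 53° + T_B sin 48° = 725.2.
Substituting the horizontal relation into the vertical equation gives 1.631 T_B = 725.2, so T_B = 444.6 N.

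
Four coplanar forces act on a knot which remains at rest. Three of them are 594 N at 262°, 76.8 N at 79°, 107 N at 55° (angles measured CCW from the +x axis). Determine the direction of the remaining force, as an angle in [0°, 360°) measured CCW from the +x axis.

Sum the known components: ΣF_x = -6.642 N, ΣF_y = -425.2 N.
For equilibrium the remaining force must supply (−ΣF_x, −ΣF_y) = (6.642, 425.2) N.
Magnitude = √((6.642)² + (425.2)²) = 425.2 N; direction = atan2(425.2, 6.642) = 89.1°.

θ ≈ 89.1°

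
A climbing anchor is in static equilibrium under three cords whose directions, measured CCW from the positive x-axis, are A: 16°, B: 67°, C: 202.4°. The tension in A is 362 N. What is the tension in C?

Resolve: ΣF_x = 362 cos 16° + T_B cos 67° + T_C cos 202.4° = 0.
        ΣF_y = 362 sin 16° + T_B sin 67° + T_C sin 202.4° = 0.
The known terms sum to (348, 99.78) N, so 0.3907 T_B − 0.9245 T_C = -348 and 0.9205 T_B − 0.3811 T_C = -99.78.
Solving simultaneously: T_B = 57.47 N, T_C = 400.7 N.

T_C ≈ 401 N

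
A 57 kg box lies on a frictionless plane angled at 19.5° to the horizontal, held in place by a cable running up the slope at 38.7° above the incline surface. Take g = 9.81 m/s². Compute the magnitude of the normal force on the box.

Take axes along and perpendicular to the incline. Weight components: W sin 19.5° = 186.7 N down-slope, W cos 19.5° = 527.1 N into the surface.
Along incline: T cos 38.7° = W sin 19.5° → T = 239.2 N.
Perpendicular: N = W cos 19.5° − T sin 38.7° = 377.6 N.

N ≈ 378 N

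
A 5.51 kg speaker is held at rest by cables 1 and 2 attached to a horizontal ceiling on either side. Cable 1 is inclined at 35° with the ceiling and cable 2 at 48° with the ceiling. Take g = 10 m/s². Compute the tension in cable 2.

T_2 ≈ 45.5 N

Weight W = 5.51 × 10 = 55.1 N acts straight down.
Horizontal: T_1 cos 35° = T_2 cos 48°  →  T_1 = 0.8169 T_2.
Vertical: T_1 sin 35° + T_2 sin 48° = 55.1.
Substituting the horizontal relation into the vertical equation gives 1.212 T_2 = 55.1, so T_2 = 45.47 N.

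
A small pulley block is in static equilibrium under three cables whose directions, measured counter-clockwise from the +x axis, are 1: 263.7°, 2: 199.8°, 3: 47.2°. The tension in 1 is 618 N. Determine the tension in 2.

Resolve: ΣF_x = 618 cos 263.7° + T_2 cos 199.8° + T_3 cos 47.2° = 0.
        ΣF_y = 618 sin 263.7° + T_2 sin 199.8° + T_3 sin 47.2° = 0.
The known terms sum to (-67.82, -614.3) N, so -0.9409 T_2 + 0.6794 T_3 = 67.82 and -0.3387 T_2 + 0.7337 T_3 = 614.3.
Solving simultaneously: T_2 = 798.8 N, T_3 = 1206 N.

T_2 ≈ 799 N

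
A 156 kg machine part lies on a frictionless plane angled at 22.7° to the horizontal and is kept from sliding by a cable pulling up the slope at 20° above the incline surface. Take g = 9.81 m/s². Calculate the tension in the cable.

T ≈ 628 N

Take axes along and perpendicular to the incline. Weight components: W sin 22.7° = 590.6 N down-slope, W cos 22.7° = 1412 N into the surface.
Along incline: T cos 20° = W sin 22.7° → T = 628.5 N.
Perpendicular: N = W cos 22.7° − T sin 20° = 1197 N.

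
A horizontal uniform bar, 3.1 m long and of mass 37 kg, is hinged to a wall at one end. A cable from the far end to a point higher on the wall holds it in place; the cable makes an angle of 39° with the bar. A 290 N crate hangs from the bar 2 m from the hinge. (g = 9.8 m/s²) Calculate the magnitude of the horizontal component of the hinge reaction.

H_x ≈ 455 N

Take torques about the hinge: T sin 39° · 3.1 = 37×9.8×1.55 + 290×2 = 1142 N·m.
So T = 1142 / (0.6293 × 3.1) = 585.39 N.
ΣF_x = 0: H_x = T cos 39° = 454.93 N.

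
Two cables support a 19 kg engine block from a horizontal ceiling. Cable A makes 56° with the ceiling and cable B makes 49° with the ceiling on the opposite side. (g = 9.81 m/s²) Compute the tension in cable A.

Weight W = 19 × 9.81 = 186.4 N acts straight down.
Horizontal: T_A cos 56° = T_B cos 49°  →  T_B = 0.8524 T_A.
Vertical: T_A sin 56° + T_B sin 49° = 186.4.
Substituting the horizontal relation into the vertical equation gives 1.472 T_A = 186.4, so T_A = 126.6 N.

T_A ≈ 127 N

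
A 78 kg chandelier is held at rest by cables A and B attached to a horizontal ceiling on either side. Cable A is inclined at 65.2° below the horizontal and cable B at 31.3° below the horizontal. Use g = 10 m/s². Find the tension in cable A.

Weight W = 78 × 10 = 780 N acts straight down.
Horizontal: T_A cos 65.2° = T_B cos 31.3°  →  T_B = 0.4909 T_A.
Vertical: T_A sin 65.2° + T_B sin 31.3° = 780.
Substituting the horizontal relation into the vertical equation gives 1.163 T_A = 780, so T_A = 670.8 N.

T_A ≈ 671 N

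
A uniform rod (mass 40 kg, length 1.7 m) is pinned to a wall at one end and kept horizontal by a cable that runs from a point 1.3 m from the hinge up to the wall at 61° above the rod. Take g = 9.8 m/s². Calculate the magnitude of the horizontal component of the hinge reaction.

Take torques about the hinge: T sin 61° · 1.3 = 40×9.8×0.85 = 333.2 N·m.
So T = 333.2 / (0.8746 × 1.3) = 293.05 N.
ΣF_x = 0: H_x = T cos 61° = 142.07 N.

H_x ≈ 142 N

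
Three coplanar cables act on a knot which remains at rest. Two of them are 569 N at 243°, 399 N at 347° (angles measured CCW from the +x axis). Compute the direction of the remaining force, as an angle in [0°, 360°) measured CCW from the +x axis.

Sum the known components: ΣF_x = 130.5 N, ΣF_y = -596.7 N.
For equilibrium the remaining force must supply (−ΣF_x, −ΣF_y) = (-130.5, 596.7) N.
Magnitude = √((-130.5)² + (596.7)²) = 610.8 N; direction = atan2(596.7, -130.5) = 102.3°.

θ ≈ 102°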